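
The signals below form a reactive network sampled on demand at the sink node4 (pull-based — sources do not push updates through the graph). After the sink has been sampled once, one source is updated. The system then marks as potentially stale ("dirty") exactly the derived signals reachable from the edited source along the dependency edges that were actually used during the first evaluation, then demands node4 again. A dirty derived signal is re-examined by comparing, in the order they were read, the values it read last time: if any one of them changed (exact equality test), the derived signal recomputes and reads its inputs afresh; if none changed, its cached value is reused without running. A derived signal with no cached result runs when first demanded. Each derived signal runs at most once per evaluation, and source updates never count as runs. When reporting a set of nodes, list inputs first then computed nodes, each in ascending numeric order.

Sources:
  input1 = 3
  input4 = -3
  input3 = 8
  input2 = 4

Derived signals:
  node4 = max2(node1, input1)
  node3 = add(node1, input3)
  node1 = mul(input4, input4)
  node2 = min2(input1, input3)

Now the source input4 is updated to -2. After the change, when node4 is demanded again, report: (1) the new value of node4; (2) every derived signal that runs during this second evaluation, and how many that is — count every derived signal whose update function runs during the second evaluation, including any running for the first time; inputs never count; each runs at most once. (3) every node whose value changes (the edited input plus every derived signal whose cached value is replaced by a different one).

node4 now evaluates to 4.
Run set: node1, node4 (2 run).
Changed values: input4, node1, node4.

Initial pass — values computed on the first demand:
  node1 = mul(-3, -3) = 9
  node4 = max2(9, 3) = 9

Second demand — change propagation:
  node1: re-runs because input4 -3->-2; input4 -3->-2; new result 4.
  node4: re-runs because node1 9->4; new result 4.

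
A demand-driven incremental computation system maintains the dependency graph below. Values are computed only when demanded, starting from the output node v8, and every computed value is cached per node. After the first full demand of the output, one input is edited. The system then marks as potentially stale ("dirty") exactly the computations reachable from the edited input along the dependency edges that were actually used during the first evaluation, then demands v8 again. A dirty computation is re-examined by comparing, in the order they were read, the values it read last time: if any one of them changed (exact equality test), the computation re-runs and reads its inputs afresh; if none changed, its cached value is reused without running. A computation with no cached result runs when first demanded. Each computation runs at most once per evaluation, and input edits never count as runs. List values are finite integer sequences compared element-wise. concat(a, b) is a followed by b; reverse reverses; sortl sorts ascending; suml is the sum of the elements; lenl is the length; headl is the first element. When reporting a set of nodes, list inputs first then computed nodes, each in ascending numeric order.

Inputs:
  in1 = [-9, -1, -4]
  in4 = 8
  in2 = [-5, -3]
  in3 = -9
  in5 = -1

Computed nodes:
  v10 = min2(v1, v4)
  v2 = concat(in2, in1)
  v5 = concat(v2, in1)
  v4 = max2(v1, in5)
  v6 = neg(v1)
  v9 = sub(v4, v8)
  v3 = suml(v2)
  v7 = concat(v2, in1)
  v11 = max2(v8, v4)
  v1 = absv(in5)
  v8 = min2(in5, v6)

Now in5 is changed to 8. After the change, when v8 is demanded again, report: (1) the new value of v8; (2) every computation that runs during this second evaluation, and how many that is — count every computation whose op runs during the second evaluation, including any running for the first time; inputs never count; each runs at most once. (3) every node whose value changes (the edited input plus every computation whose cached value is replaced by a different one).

New value of v8: -8.
Computations that run: v1, v6, v8 — 3 in total.
Values that change: in5, v1, v6, v8.

First evaluation (everything demanded from the output):
  v1 = absv(-1) = 1
  v6 = neg(1) = -1
  v8 = min2(-1, -1) = -1

Propagation after the edit:
  v1: runs — in5 -1->8; result 8.
  v6: runs — v1 1->8; result -8.
  v8: runs — in5 -1->8; v6 -1->-8; result -8.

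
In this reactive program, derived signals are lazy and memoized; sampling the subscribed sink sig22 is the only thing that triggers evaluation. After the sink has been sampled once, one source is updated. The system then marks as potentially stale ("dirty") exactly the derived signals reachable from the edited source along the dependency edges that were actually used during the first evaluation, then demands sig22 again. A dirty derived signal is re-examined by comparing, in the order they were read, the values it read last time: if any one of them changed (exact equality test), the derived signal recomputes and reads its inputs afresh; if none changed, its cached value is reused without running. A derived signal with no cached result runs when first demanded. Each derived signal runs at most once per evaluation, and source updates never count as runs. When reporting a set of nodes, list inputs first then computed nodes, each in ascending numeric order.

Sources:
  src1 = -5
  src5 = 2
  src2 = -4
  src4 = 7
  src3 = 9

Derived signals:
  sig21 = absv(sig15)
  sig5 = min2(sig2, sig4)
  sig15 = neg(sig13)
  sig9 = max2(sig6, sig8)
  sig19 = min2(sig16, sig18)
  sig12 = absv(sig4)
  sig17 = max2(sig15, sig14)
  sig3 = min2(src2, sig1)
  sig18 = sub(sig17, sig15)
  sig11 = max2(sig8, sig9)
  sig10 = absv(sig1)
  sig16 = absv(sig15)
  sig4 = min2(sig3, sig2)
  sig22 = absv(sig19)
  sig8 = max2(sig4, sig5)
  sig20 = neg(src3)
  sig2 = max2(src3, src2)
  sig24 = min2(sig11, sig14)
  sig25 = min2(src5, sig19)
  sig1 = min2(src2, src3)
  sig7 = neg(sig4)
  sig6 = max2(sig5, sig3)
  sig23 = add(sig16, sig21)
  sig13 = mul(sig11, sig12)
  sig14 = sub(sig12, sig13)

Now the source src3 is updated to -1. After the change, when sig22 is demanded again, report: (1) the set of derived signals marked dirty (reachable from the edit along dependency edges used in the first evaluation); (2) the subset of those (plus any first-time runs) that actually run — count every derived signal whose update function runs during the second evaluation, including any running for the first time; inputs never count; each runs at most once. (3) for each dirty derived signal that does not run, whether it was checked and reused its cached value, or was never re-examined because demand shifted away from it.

The edit dirties: sig1, sig2, sig3, sig4, sig5, sig6, sig8, sig9, sig11, sig12, sig13, sig14, sig15, sig16, sig17, sig18, sig19, sig22.
4 derived signals run: sig1, sig2, sig4, sig5.
Cache hits after checking: sig3, sig6, sig8, sig9, sig11, sig12, sig13, sig14, sig15, sig16, sig17, sig18, sig19, sig22.
Note where the cutoff bites: sig3 is checked, finds nothing changed, and keeps its cache.

First demand of the output computes:
  sig1 = min2(-4, 9) = -4
  sig2 = max2(9, -4) = 9
  sig3 = min2(-4, -4) = -4
  sig4 = min2(-4, 9) = -4
  sig5 = min2(9, -4) = -4
  sig6 = max2(-4, -4) = -4
  sig8 = max2(-4, -4) = -4
  sig9 = max2(-4, -4) = -4
  sig11 = max2(-4, -4) = -4
  sig12 = absv(-4) = 4
  sig13 = mul(-4, 4) = -16
  sig14 = sub(4, -16) = 20
  sig15 = neg(-16) = 16
  sig16 = absv(16) = 16
  sig17 = max2(16, 20) = 20
  sig18 = sub(20, 16) = 4
  sig19 = min2(16, 4) = 4
  sig22 = absv(4) = 4

After the edit, cleaning proceeds:
  sig1: a read changed (src3 9->-1) — executes, giving -4 — identical to its old value.
  sig2: a read changed (src3 9->-1) — executes, giving -1.
  sig3: dirty, but its reads are unchanged (src2 unchanged, sig1 unchanged); cached -4 stands.
  sig4: a read changed (sig2 9->-1) — executes, giving -4 — identical to its old value.
  sig5: a read changed (sig2 9->-1) — executes, giving -4 — identical to its old value.
  sig6: dirty, but its reads are unchanged (sig5 unchanged, sig3 unchanged); cached -4 stands.
  sig8: dirty, but its reads are unchanged (sig4 unchanged, sig5 unchanged); cached -4 stands.
  sig9: dirty, but its reads are unchanged (sig6 unchanged, sig8 unchanged); cached -4 stands.
  sig11: dirty, but its reads are unchanged (sig8 unchanged, sig9 unchanged); cached -4 stands.
  sig12: dirty, but its reads are unchanged (sig4 unchanged); cached 4 stands.
  sig13: dirty, but its reads are unchanged (sig11 unchanged, sig12 unchanged); cached -16 stands.
  sig14: dirty, but its reads are unchanged (sig12 unchanged, sig13 unchanged); cached 20 stands.
  sig15: dirty, but its reads are unchanged (sig13 unchanged); cached 16 stands.
  sig16: dirty, but its reads are unchanged (sig15 unchanged); cached 16 stands.
  sig17: dirty, but its reads are unchanged (sig15 unchanged, sig14 unchanged); cached 20 stands.
  sig18: dirty, but its reads are unchanged (sig17 unchanged, sig15 unchanged); cached 4 stands.
  sig19: dirty, but its reads are unchanged (sig16 unchanged, sig18 unchanged); cached 4 stands.
  sig22: dirty, but its reads are unchanged (sig19 unchanged); cached 4 stands.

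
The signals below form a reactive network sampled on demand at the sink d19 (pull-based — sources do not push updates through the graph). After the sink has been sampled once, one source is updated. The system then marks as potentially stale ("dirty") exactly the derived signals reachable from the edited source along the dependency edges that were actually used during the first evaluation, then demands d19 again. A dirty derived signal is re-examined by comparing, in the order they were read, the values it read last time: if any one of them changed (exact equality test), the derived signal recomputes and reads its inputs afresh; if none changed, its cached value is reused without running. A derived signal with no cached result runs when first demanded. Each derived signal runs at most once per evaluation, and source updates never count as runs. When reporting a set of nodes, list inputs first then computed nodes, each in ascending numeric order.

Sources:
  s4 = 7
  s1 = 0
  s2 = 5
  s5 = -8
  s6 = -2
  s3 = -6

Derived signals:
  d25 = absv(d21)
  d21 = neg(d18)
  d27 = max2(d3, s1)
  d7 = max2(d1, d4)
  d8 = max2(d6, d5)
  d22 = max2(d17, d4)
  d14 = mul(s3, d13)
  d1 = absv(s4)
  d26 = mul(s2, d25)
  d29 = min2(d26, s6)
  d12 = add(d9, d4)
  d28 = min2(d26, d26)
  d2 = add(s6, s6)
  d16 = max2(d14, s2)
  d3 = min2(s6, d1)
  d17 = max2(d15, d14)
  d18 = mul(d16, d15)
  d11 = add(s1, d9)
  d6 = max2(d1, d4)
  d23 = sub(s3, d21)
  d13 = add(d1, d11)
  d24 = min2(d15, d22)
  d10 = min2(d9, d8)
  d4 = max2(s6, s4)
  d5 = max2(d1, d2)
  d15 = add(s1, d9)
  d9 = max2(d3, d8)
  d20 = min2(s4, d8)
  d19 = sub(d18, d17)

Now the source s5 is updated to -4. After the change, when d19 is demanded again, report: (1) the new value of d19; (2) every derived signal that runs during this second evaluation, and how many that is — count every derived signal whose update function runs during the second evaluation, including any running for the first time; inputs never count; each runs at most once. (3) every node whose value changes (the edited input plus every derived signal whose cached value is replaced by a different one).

d19 now evaluates to 28.
Run set: none (0 run).
Changed values: s5.
The important point: nothing the output needs ever reads s5, so the edit is invisible to it.

Initial pass — values computed on the first demand:
  d1 = absv(7) = 7
  d2 = add(-2, -2) = -4
  d3 = min2(-2, 7) = -2
  d4 = max2(-2, 7) = 7
  d5 = max2(7, -4) = 7
  d6 = max2(7, 7) = 7
  d8 = max2(7, 7) = 7
  d9 = max2(-2, 7) = 7
  d11 = add(0, 7) = 7
  d13 = add(7, 7) = 14
  d14 = mul(-6, 14) = -84
  d15 = add(0, 7) = 7
  d16 = max2(-84, 5) = 5
  d17 = max2(7, -84) = 7
  d18 = mul(5, 7) = 35
  d19 = sub(35, 7) = 28

Second demand — change propagation:
  no demanded computation ever read s5, so the edit dirties nothing and nothing runs.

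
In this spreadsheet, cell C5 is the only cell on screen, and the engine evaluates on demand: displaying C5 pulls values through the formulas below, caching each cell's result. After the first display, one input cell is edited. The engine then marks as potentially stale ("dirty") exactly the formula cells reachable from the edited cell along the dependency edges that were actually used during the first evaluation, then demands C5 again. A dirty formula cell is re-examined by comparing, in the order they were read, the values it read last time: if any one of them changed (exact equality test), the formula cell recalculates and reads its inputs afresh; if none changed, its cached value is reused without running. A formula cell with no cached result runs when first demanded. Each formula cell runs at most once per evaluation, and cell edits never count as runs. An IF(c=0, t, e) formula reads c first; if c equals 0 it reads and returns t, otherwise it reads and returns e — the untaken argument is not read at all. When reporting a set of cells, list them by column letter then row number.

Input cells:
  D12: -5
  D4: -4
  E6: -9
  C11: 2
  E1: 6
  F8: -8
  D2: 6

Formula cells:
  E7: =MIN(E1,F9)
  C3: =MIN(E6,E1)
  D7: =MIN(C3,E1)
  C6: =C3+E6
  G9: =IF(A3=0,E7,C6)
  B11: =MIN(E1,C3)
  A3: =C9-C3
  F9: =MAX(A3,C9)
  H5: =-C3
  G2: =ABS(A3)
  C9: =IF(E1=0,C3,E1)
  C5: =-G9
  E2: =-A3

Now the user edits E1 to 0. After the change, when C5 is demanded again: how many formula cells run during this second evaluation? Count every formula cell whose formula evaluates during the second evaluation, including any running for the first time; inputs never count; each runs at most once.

Initial pass — values computed on the first demand:
  C3 = MIN(-9, 6) = -9
  C6 = -9 + -9 = -18
  C9 = IF(E1=0: E1=6 -> else branch E1) = 6
  A3 = 6 - -9 = 15
  G9 = IF(A3=0: A3=15 -> else branch C6) = -18
  C5 = -(-18) = 18

Second demand — change propagation:
  C3: re-runs because E1 6->0; new result -9 (unchanged).
  C6: dirty yet unreached — the second evaluation never asks for it.
  C9: re-runs because E1 6->0; E1 6->0; new result -9.
  A3: re-runs because C9 6->-9; new result 0.
  F9: newly demanded (no cache) — executes and yields 0.
  E7: newly demanded (no cache) — executes and yields 0.
  G9: re-runs because A3 15->0; new result 0.
  C5: re-runs because G9 -18->0; new result 0.

The important point: the flipped condition redirects demand; C6 is left stale, never re-checked.

Run set: A3, C3, C5, C9, E7, F9, G9 (7 run).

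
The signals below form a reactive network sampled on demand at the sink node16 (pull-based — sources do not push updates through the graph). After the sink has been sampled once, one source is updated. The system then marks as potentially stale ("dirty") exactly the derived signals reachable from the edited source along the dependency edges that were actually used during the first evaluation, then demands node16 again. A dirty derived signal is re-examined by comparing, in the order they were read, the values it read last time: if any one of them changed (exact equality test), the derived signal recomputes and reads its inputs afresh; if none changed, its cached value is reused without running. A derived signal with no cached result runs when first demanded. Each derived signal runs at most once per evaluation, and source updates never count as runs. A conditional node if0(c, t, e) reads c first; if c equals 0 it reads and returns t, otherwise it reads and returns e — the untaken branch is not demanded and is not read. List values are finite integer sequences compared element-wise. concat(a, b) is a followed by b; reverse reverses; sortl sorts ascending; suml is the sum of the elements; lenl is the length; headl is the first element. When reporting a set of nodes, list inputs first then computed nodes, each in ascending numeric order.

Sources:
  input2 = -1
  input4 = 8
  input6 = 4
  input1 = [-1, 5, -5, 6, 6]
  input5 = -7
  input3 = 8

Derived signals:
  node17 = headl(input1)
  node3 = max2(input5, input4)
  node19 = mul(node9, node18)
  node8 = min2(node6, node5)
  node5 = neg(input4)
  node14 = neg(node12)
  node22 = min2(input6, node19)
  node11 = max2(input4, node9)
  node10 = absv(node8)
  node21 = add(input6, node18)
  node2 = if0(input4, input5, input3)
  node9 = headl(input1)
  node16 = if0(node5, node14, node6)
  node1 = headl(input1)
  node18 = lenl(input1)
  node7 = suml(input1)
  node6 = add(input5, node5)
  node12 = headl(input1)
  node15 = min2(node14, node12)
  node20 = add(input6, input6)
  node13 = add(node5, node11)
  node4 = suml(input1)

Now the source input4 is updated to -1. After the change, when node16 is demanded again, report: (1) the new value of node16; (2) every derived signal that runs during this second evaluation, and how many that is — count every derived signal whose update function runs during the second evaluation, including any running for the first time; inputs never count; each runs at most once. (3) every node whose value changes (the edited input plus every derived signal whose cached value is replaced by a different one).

Initial pass — values computed on the first demand:
  node5 = neg(8) = -8
  node6 = add(-7, -8) = -15
  node16 = if0(node5=-8 -> else branch node6) = -15

Second demand — change propagation:
  node5: re-runs because input4 8->-1; new result 1.
  node6: re-runs because node5 -8->1; new result -6.
  node16: re-runs because node5 -8->1; node6 -15->-6; new result -6.

node16 now evaluates to -6.
Run set: node5, node6, node16 (3 run).
Changed values: input4, node5, node6, node16.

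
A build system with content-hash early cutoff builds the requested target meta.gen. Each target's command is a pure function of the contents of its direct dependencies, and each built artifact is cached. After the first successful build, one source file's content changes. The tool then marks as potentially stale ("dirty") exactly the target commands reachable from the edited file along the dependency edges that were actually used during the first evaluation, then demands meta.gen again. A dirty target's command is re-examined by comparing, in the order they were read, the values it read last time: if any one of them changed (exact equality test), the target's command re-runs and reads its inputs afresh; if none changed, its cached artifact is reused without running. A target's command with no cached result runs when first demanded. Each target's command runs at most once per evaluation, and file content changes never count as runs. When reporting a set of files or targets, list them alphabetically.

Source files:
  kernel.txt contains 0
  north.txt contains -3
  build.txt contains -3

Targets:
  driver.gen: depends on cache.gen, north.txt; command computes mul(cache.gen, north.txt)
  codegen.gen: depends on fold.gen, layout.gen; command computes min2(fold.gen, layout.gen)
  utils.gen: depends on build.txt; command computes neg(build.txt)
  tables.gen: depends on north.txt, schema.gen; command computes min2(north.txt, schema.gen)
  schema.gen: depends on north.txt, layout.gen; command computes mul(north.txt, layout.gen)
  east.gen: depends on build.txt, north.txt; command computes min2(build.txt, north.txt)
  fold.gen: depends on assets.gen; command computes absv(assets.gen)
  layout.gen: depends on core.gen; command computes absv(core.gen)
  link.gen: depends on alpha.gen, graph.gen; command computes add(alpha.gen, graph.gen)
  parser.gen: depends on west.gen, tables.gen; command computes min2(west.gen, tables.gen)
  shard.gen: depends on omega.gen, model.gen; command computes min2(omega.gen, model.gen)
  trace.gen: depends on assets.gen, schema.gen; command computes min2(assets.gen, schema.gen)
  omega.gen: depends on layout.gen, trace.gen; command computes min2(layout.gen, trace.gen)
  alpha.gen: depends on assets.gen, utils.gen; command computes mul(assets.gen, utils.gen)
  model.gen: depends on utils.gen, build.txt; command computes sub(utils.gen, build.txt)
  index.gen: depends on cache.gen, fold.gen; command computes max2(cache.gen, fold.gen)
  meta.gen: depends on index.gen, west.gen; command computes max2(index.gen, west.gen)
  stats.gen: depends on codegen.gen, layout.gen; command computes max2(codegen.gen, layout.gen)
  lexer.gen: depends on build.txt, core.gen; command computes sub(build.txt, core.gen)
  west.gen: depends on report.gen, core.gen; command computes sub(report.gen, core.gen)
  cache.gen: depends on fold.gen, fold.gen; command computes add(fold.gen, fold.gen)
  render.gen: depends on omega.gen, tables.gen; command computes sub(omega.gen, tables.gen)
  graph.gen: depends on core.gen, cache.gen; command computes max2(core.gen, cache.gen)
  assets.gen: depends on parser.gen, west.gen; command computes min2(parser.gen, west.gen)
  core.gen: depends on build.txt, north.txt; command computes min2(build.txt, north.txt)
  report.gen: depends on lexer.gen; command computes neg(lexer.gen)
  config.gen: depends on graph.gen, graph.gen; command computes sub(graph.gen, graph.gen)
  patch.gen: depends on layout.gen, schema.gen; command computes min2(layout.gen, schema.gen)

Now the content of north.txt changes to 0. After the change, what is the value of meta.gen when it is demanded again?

New value of meta.gen: 3.
Key observation: the cutoff stops propagation at layout.gen — its inputs' values are unchanged, so it reuses its cache.

First evaluation (everything demanded from the output):
  core.gen = min2(-3, -3) = -3
  layout.gen = absv(-3) = 3
  lexer.gen = sub(-3, -3) = 0
  report.gen = neg(0) = 0
  schema.gen = mul(-3, 3) = -9
  tables.gen = min2(-3, -9) = -9
  west.gen = sub(0, -3) = 3
  parser.gen = min2(3, -9) = -9
  assets.gen = min2(-9, 3) = -9
  fold.gen = absv(-9) = 9
  cache.gen = add(9, 9) = 18
  index.gen = max2(18, 9) = 18
  meta.gen = max2(18, 3) = 18

Propagation after the edit:
  core.gen: runs — north.txt -3->0; result -3 (same value as before).
  layout.gen: checked — values it read are unchanged (core.gen unchanged); reused cached 3 without running.
  lexer.gen: checked — values it read are unchanged (build.txt unchanged, core.gen unchanged); reused cached 0 without running.
  report.gen: checked — values it read are unchanged (lexer.gen unchanged); reused cached 0 without running.
  schema.gen: runs — north.txt -3->0; result 0.
  tables.gen: runs — north.txt -3->0; schema.gen -9->0; result 0.
  west.gen: checked — values it read are unchanged (report.gen unchanged, core.gen unchanged); reused cached 3 without running.
  parser.gen: runs — tables.gen -9->0; result 0.
  assets.gen: runs — parser.gen -9->0; result 0.
  fold.gen: runs — assets.gen -9->0; result 0.
  cache.gen: runs — fold.gen 9->0; fold.gen 9->0; result 0.
  index.gen: runs — cache.gen 18->0; fold.gen 9->0; result 0.
  meta.gen: runs — index.gen 18->0; result 3.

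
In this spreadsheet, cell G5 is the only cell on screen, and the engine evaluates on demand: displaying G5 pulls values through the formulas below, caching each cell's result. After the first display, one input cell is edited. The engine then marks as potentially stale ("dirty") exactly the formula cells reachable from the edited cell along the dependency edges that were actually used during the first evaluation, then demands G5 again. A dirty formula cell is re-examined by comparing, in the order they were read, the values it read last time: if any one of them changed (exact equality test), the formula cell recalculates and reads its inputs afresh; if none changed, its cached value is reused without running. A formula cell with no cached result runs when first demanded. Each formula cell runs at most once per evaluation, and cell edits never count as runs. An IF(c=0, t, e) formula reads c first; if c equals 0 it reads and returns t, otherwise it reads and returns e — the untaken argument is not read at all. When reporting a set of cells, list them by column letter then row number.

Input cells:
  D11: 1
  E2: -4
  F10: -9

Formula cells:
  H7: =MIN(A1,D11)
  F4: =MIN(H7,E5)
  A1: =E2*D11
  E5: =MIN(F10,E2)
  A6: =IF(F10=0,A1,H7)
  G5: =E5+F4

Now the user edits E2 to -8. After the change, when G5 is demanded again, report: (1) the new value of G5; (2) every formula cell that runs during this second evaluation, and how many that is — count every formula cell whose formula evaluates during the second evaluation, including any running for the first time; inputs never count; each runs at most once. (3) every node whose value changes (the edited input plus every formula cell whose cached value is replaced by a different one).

G5 now evaluates to -18.
Run set: A1, E5, F4, H7 (4 run).
Changed values: A1, E2, H7.
The important point: at G5 every value read last time is unchanged, so the dirty flag clears without a run.

Initial pass — values computed on the first demand:
  A1 = -4 * 1 = -4
  E5 = MIN(-9, -4) = -9
  H7 = MIN(-4, 1) = -4
  F4 = MIN(-4, -9) = -9
  G5 = -9 + -9 = -18

Second demand — change propagation:
  A1: re-runs because E2 -4->-8; new result -8.
  E5: re-runs because E2 -4->-8; new result -9 (unchanged).
  H7: re-runs because A1 -4->-8; new result -8.
  F4: re-runs because H7 -4->-8; new result -9 (unchanged).
  G5: re-examined; everything it read last time is the same (E5 unchanged, F4 unchanged) — cache -18 kept, no run.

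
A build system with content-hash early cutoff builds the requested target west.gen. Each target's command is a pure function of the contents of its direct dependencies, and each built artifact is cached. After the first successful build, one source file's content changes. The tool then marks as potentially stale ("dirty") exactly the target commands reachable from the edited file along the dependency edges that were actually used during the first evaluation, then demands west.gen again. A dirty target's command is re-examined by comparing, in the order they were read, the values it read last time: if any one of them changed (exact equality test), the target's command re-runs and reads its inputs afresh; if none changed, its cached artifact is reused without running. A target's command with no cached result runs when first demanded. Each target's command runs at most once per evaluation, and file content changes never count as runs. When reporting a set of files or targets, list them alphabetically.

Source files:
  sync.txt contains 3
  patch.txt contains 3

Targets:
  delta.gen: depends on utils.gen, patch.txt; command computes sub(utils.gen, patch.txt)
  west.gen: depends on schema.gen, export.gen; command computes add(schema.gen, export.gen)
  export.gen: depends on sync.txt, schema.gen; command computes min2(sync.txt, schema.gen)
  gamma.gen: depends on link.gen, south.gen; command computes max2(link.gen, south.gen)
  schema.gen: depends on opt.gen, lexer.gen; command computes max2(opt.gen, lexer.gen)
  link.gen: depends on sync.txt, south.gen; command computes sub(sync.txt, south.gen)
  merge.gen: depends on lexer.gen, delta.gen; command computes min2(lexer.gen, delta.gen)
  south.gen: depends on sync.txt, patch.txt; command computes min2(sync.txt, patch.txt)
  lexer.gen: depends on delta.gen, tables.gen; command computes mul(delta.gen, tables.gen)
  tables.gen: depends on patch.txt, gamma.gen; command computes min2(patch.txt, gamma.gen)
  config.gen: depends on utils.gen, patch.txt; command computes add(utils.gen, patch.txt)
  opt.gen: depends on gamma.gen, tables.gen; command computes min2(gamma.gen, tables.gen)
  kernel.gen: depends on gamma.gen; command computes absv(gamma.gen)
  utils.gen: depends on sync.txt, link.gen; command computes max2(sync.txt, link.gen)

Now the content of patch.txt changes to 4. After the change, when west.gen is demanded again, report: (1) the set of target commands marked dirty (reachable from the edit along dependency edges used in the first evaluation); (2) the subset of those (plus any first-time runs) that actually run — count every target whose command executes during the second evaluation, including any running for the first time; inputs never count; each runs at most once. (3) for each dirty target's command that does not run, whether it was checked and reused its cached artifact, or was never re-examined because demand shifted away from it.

Marked dirty: delta.gen, export.gen, gamma.gen, lexer.gen, link.gen, opt.gen, schema.gen, south.gen, tables.gen, utils.gen, west.gen.
Target commands that run: delta.gen, lexer.gen, schema.gen, south.gen, tables.gen — 5 in total.
Checked but reused from cache: export.gen, gamma.gen, link.gen, opt.gen, utils.gen, west.gen.
Key observation: the cutoff stops propagation at link.gen — its inputs' values are unchanged, so it reuses its cache.

First evaluation (everything demanded from the output):
  south.gen = min2(3, 3) = 3
  link.gen = sub(3, 3) = 0
  gamma.gen = max2(0, 3) = 3
  tables.gen = min2(3, 3) = 3
  opt.gen = min2(3, 3) = 3
  utils.gen = max2(3, 0) = 3
  delta.gen = sub(3, 3) = 0
  lexer.gen = mul(0, 3) = 0
  schema.gen = max2(3, 0) = 3
  export.gen = min2(3, 3) = 3
  west.gen = add(3, 3) = 6

Propagation after the edit:
  south.gen: runs — patch.txt 3->4; result 3 (same value as before).
  link.gen: checked — values it read are unchanged (sync.txt unchanged, south.gen unchanged); reused cached 0 without running.
  gamma.gen: checked — values it read are unchanged (link.gen unchanged, south.gen unchanged); reused cached 3 without running.
  tables.gen: runs — patch.txt 3->4; result 3 (same value as before).
  opt.gen: checked — values it read are unchanged (gamma.gen unchanged, tables.gen unchanged); reused cached 3 without running.
  utils.gen: checked — values it read are unchanged (sync.txt unchanged, link.gen unchanged); reused cached 3 without running.
  delta.gen: runs — patch.txt 3->4; result -1.
  lexer.gen: runs — delta.gen 0->-1; result -3.
  schema.gen: runs — lexer.gen 0->-3; result 3 (same value as before).
  export.gen: checked — values it read are unchanged (sync.txt unchanged, schema.gen unchanged); reused cached 3 without running.
  west.gen: checked — values it read are unchanged (schema.gen unchanged, export.gen unchanged); reused cached 6 without running.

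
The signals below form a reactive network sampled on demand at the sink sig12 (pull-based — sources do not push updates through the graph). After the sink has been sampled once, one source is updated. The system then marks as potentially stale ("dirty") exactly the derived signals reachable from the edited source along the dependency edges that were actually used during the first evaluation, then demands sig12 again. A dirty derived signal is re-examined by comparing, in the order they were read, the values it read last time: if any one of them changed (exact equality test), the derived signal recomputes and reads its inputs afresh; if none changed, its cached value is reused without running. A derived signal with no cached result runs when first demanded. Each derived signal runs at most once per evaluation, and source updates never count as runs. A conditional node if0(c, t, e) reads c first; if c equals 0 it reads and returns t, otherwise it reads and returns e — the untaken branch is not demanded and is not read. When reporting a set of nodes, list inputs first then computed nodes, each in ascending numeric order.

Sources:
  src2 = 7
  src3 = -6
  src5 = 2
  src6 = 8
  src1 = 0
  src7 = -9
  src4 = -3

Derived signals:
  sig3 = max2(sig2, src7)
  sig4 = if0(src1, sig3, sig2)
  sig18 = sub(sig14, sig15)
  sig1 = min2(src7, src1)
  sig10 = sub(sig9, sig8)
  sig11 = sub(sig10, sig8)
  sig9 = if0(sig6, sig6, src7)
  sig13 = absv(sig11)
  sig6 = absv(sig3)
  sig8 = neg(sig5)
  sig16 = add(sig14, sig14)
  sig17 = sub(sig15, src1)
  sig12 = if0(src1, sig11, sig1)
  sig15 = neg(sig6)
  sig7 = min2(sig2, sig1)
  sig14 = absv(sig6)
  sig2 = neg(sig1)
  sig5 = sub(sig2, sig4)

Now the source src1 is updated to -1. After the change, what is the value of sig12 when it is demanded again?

sig12 now evaluates to -9.
The important point: the flipped condition redirects demand; sig2, sig3, sig4, sig5, sig6, sig8, sig9, sig10, sig11 are left stale, never re-checked.

Initial pass — values computed on the first demand:
  sig1 = min2(-9, 0) = -9
  sig2 = neg(-9) = 9
  sig3 = max2(9, -9) = 9
  sig4 = if0(src1=0 -> then branch sig3) = 9
  sig5 = sub(9, 9) = 0
  sig6 = absv(9) = 9
  sig8 = neg(0) = 0
  sig9 = if0(sig6=9 -> else branch src7) = -9
  sig10 = sub(-9, 0) = -9
  sig11 = sub(-9, 0) = -9
  sig12 = if0(src1=0 -> then branch sig11) = -9

Second demand — change propagation:
  sig1: re-runs because src1 0->-1; new result -9 (unchanged).
  sig2: dirty yet unreached — the second evaluation never asks for it.
  sig3: dirty yet unreached — the second evaluation never asks for it.
  sig4: dirty yet unreached — the second evaluation never asks for it.
  sig5: dirty yet unreached — the second evaluation never asks for it.
  sig6: dirty yet unreached — the second evaluation never asks for it.
  sig8: dirty yet unreached — the second evaluation never asks for it.
  sig9: dirty yet unreached — the second evaluation never asks for it.
  sig10: dirty yet unreached — the second evaluation never asks for it.
  sig11: dirty yet unreached — the second evaluation never asks for it.
  sig12: re-runs because src1 0->-1; new result -9 (unchanged).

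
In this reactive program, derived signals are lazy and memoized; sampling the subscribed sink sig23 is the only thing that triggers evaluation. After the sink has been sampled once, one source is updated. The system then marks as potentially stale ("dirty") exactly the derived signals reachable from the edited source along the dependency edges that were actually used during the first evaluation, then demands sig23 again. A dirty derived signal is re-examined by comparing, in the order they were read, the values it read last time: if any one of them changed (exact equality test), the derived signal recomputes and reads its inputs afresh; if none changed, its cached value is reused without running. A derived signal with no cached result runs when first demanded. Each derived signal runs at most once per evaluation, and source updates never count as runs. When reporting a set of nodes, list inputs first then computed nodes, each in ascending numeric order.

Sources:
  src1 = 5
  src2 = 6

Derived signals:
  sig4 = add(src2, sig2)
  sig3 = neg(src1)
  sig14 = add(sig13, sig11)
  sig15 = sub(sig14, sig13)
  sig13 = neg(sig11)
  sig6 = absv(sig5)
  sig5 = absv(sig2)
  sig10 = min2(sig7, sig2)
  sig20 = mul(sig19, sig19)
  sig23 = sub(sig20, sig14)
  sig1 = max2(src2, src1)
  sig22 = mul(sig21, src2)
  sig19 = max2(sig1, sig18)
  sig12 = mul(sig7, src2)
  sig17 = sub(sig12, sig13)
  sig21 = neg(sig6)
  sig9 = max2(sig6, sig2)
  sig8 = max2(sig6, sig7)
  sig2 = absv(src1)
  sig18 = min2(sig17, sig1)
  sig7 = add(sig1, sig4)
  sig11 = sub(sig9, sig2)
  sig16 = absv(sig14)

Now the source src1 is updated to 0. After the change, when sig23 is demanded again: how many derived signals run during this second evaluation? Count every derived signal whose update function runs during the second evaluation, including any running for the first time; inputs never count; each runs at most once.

11 derived signals run: sig1, sig2, sig4, sig5, sig6, sig7, sig9, sig11, sig12, sig17, sig18.
Note where the cutoff bites: sig13 is checked, finds nothing changed, and keeps its cache.

First demand of the output computes:
  sig1 = max2(6, 5) = 6
  sig2 = absv(5) = 5
  sig4 = add(6, 5) = 11
  sig5 = absv(5) = 5
  sig6 = absv(5) = 5
  sig7 = add(6, 11) = 17
  sig9 = max2(5, 5) = 5
  sig11 = sub(5, 5) = 0
  sig12 = mul(17, 6) = 102
  sig13 = neg(0) = 0
  sig14 = add(0, 0) = 0
  sig17 = sub(102, 0) = 102
  sig18 = min2(102, 6) = 6
  sig19 = max2(6, 6) = 6
  sig20 = mul(6, 6) = 36
  sig23 = sub(36, 0) = 36

After the edit, cleaning proceeds:
  sig1: a read changed (src1 5->0) — executes, giving 6 — identical to its old value.
  sig2: a read changed (src1 5->0) — executes, giving 0.
  sig4: a read changed (sig2 5->0) — executes, giving 6.
  sig5: a read changed (sig2 5->0) — executes, giving 0.
  sig6: a read changed (sig5 5->0) — executes, giving 0.
  sig7: a read changed (sig4 11->6) — executes, giving 12.
  sig9: a read changed (sig6 5->0; sig2 5->0) — executes, giving 0.
  sig11: a read changed (sig9 5->0; sig2 5->0) — executes, giving 0 — identical to its old value.
  sig12: a read changed (sig7 17->12) — executes, giving 72.
  sig13: dirty, but its reads are unchanged (sig11 unchanged); cached 0 stands.
  sig14: dirty, but its reads are unchanged (sig13 unchanged, sig11 unchanged); cached 0 stands.
  sig17: a read changed (sig12 102->72) — executes, giving 72.
  sig18: a read changed (sig17 102->72) — executes, giving 6 — identical to its old value.
  sig19: dirty, but its reads are unchanged (sig1 unchanged, sig18 unchanged); cached 6 stands.
  sig20: dirty, but its reads are unchanged (sig19 unchanged, sig19 unchanged); cached 36 stands.
  sig23: dirty, but its reads are unchanged (sig20 unchanged, sig14 unchanged); cached 36 stands.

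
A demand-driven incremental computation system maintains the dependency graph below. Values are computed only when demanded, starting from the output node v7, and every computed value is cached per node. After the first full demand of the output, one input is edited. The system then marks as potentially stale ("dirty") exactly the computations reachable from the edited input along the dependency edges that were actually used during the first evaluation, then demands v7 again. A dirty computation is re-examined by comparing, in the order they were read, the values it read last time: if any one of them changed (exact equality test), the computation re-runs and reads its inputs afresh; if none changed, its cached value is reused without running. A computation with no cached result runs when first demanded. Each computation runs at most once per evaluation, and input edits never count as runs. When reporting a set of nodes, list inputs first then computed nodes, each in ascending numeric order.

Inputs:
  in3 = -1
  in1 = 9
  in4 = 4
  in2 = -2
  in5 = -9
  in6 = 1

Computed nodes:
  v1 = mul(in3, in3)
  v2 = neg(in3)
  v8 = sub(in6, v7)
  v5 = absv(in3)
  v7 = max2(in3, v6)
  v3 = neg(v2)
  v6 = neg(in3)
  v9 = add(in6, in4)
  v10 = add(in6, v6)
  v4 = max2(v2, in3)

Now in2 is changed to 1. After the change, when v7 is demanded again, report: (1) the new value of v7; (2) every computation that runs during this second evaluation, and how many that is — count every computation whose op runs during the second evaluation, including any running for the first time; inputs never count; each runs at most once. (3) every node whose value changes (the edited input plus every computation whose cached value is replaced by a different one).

First evaluation (everything demanded from the output):
  v6 = neg(-1) = 1
  v7 = max2(-1, 1) = 1

Propagation after the edit:
  in2 feeds no computation that the output demands — nothing is marked dirty and nothing runs.

Key observation: in2 is never demanded by the output, so the edit triggers no recomputation at all.

New value of v7: 1.
Computations that run: none — 0 in total.
Values that change: in2.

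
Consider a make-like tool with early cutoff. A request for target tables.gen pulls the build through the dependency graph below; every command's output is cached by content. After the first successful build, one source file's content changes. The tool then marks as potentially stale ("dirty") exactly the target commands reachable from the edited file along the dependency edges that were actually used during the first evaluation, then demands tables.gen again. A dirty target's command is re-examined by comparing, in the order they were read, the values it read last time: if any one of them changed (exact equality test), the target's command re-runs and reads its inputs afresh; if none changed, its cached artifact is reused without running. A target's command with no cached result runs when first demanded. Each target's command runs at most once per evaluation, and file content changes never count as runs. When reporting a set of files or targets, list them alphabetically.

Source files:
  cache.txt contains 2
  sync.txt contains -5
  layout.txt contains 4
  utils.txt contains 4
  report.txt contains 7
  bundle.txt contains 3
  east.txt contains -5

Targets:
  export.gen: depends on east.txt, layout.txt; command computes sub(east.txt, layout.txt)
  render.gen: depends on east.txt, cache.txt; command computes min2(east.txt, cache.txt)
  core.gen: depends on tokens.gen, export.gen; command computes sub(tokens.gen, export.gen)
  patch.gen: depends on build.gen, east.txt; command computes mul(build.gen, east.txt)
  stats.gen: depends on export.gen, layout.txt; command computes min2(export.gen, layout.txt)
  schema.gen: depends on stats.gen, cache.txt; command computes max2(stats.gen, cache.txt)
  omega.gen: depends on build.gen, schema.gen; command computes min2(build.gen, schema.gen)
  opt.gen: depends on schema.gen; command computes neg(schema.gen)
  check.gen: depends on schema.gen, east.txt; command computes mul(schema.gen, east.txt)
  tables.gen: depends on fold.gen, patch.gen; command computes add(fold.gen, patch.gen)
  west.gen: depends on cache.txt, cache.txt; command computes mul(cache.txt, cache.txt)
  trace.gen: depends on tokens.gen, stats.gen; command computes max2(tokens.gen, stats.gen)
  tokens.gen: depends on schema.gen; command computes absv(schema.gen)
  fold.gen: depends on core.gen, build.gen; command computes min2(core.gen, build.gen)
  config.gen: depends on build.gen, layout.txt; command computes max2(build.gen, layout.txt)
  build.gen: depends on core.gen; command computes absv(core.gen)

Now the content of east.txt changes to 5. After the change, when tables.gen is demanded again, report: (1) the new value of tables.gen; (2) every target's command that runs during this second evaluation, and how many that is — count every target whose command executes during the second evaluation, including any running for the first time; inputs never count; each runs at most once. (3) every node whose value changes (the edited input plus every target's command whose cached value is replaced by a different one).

Demanding tables.gen again yields 6.
8 target commands run: build.gen, core.gen, export.gen, fold.gen, patch.gen, schema.gen, stats.gen, tables.gen.
The nodes whose values change: build.gen, core.gen, east.txt, export.gen, fold.gen, patch.gen, stats.gen, tables.gen.
Note where the cutoff bites: tokens.gen is checked, finds nothing changed, and keeps its cache.

First demand of the output computes:
  export.gen = sub(-5, 4) = -9
  stats.gen = min2(-9, 4) = -9
  schema.gen = max2(-9, 2) = 2
  tokens.gen = absv(2) = 2
  core.gen = sub(2, -9) = 11
  build.gen = absv(11) = 11
  fold.gen = min2(11, 11) = 11
  patch.gen = mul(11, -5) = -55
  tables.gen = add(11, -55) = -44

After the edit, cleaning proceeds:
  export.gen: a read changed (east.txt -5->5) — executes, giving 1.
  stats.gen: a read changed (export.gen -9->1) — executes, giving 1.
  schema.gen: a read changed (stats.gen -9->1) — executes, giving 2 — identical to its old value.
  tokens.gen: dirty, but its reads are unchanged (schema.gen unchanged); cached 2 stands.
  core.gen: a read changed (export.gen -9->1) — executes, giving 1.
  build.gen: a read changed (core.gen 11->1) — executes, giving 1.
  fold.gen: a read changed (core.gen 11->1; build.gen 11->1) — executes, giving 1.
  patch.gen: a read changed (build.gen 11->1; east.txt -5->5) — executes, giving 5.
  tables.gen: a read changed (fold.gen 11->1; patch.gen -55->5) — executes, giving 6.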